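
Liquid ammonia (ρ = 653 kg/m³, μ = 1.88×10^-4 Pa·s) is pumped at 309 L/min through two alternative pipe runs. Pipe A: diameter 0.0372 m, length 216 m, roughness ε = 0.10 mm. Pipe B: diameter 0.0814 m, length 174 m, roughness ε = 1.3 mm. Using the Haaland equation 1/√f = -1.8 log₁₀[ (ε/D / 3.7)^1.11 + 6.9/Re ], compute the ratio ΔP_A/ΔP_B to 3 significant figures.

Pipe A: V = Q/A = 0.00515/0.001087 = 4.738 m/s; Re = 6.123e+05; ε/D = 0.00269; Haaland → f = 0.02564; ΔP_A = f(L/D)(ρV²/2) = 1.091e+06 Pa.
Pipe B: V = Q/A = 0.00515/0.005204 = 0.9896 m/s; Re = 2.798e+05; ε/D = 0.016; Haaland → f = 0.04494; ΔP_B = f(L/D)(ρV²/2) = 3.072e+04 Pa.
ΔP_A/ΔP_B = 1.091e+06/3.072e+04 = 35.5.

ΔP_A/ΔP_B ≈ 35.5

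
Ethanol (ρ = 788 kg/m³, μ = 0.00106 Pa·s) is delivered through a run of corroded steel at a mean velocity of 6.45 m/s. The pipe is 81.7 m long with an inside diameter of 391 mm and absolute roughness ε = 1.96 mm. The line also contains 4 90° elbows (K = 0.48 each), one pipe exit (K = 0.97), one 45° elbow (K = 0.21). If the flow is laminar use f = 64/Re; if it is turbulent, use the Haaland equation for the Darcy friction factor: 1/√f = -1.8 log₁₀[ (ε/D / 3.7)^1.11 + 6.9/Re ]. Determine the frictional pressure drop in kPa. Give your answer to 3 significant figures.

ΔP ≈ 155 kPa

Reynolds number Re = ρVD/μ = 788 · 6.45 · 0.391 / 0.00106 = 1.875e+06.
Re > 4000 → turbulent. Relative roughness ε/D = 0.00196/0.391 = 0.00501. Haaland: 1/√f = -1.8 log₁₀[(0.00501/3.7)^1.11 + 6.9/1.875e+06] = -1.8 log₁₀[0.000655 + 3.68e-06] = 5.726, so f = 0.0305.
Total minor-loss coefficient ΣK = 4·0.48 + 1·0.97 + 1·0.21 = 3.1.
ΔP = [f·L/D + ΣK]·(ρV²/2) = [0.0305·81.7/0.391 + 3.1]·(788·6.45²/2) = [6.373 + 3.1]·1.639e+04 = 1.553e+05 Pa.
ΔP = 1.553e+05 Pa = 155 kPa.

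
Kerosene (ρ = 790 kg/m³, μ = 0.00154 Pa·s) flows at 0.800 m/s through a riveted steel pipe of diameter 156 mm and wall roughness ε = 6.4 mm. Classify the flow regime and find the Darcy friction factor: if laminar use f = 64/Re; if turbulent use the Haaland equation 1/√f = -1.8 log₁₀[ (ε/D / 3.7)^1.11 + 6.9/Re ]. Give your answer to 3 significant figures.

Re = ρVD/μ = 790·0.8·0.156/0.00154 = 6.402e+04.
Re > 4000 → turbulent. ε/D = 0.0064/0.156 = 0.041; Haaland: 1/√f = -1.8 log₁₀[0.00676 + 0.000108] = 3.894, so f = 0.06595.

f ≈ 0.0659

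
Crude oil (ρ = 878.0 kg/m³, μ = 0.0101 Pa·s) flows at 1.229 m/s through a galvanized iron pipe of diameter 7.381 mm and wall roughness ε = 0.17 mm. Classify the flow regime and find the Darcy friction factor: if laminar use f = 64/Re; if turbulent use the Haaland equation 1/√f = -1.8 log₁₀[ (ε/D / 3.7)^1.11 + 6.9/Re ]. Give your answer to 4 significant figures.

f ≈ 0.08116

Re = ρVD/μ = 878·1.229·0.007381/0.0101 = 788.6.
Re < 2300 → laminar, so f = 64/Re = 0.08116 (roughness is irrelevant in laminar flow).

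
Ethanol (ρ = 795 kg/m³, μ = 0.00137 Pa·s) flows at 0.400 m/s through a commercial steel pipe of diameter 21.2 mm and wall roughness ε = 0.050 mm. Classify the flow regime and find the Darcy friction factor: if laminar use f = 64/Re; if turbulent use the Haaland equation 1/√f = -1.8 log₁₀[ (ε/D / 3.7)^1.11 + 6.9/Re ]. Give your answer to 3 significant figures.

Re = ρVD/μ = 795·0.4·0.0212/0.00137 = 4921.
Re > 4000 → turbulent. ε/D = 5e-05/0.0212 = 0.00236; Haaland: 1/√f = -1.8 log₁₀[0.000284 + 0.0014] = 4.992, so f = 0.04013.

f ≈ 0.0401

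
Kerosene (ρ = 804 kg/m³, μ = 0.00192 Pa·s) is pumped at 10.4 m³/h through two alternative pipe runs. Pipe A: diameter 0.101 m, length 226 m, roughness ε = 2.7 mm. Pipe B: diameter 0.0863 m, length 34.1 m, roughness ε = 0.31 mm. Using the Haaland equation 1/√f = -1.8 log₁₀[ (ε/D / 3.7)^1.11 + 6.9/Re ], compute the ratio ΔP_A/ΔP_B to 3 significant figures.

ΔP_A/ΔP_B ≈ 5.25

Pipe A: V = Q/A = 0.002889/0.008012 = 0.3606 m/s; Re = 1.525e+04; ε/D = 0.0267; Haaland → f = 0.05674; ΔP_A = f(L/D)(ρV²/2) = 6636 Pa.
Pipe B: V = Q/A = 0.002889/0.005849 = 0.4939 m/s; Re = 1.785e+04; ε/D = 0.00359; Haaland → f = 0.03262; ΔP_B = f(L/D)(ρV²/2) = 1264 Pa.
ΔP_A/ΔP_B = 6636/1264 = 5.25.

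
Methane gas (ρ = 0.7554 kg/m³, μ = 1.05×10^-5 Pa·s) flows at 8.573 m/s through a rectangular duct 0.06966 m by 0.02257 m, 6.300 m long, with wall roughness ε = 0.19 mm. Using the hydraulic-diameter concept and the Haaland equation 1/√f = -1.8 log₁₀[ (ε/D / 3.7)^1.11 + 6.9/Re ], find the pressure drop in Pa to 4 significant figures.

ΔP ≈ 179.2 Pa

Hydraulic diameter D_h = 4A/P = 4·(0.06966·0.02257)/(2·(0.06966+0.02257)) = 0.006289/0.1845 = 0.03409 m.
Re = ρVD_h/μ = 0.7554·8.573·0.03409/1.05e-05 = 2.103e+04.
ε/D_h = 0.00019/0.03409 = 0.00557; Haaland gives 1/√f = -1.8 log₁₀[0.000737+0.000328] = 5.351, so f = 0.03493.
ΔP = f(L/D_h)(ρV²/2) = 0.03493·6.3/0.03409·27.76 = 179.2 Pa.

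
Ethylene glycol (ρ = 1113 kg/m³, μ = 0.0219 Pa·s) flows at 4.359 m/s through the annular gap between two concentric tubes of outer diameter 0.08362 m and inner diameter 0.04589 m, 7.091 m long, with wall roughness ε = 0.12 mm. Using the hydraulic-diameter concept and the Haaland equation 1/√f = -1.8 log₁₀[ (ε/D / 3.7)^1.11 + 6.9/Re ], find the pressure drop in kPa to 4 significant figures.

ΔP ≈ 72.27 kPa

Hydraulic diameter D_h = 4A/P = D_o - D_i = 0.08362 - 0.04589 = 0.03773 m.
Re = ρVD_h/μ = 1113·4.359·0.03773/0.0219 = 8358.
ε/D_h = 0.00012/0.03773 = 0.00318; Haaland gives 1/√f = -1.8 log₁₀[0.000395+0.000826] = 5.244, so f = 0.03636.
ΔP = f(L/D_h)(ρV²/2) = 0.03636·7.091/0.03773·1.057e+04 = 7.227e+04 Pa.
ΔP = 72.27 kPa.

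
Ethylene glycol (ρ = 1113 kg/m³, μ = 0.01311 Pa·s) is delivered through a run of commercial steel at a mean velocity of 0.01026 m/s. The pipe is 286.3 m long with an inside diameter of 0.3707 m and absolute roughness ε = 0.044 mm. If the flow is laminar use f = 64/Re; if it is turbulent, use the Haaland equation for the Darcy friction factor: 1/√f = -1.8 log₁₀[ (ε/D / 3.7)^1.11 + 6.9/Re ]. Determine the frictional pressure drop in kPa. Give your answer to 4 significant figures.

ΔP ≈ 0.008968 kPa

Reynolds number Re = ρVD/μ = 1113 · 0.01026 · 0.3707 / 0.0131 = 322.9.
Re < 2300 → laminar flow, so f = 64/Re = 64/322.9 = 0.1982 (the turbulent correlation is not needed).
Darcy-Weisbach: ΔP = f(L/D)(ρV²/2) = 0.1982·(286.3/0.3707)·(1113·0.01026²/2) = 0.1982·772.3·0.05858 = 8.968 Pa.
ΔP = 8.968 Pa = 0.008968 kPa.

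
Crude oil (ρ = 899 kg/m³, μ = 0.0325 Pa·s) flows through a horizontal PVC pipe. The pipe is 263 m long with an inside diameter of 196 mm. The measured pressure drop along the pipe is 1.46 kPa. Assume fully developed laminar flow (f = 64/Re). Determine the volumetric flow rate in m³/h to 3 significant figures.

For laminar flow, f = 64/Re with Re = ρVD/μ, so Darcy-Weisbach reduces to ΔP = 32μLV/D². Solving for V: V = ΔP·D²/(32μL) = 1460·(0.196)²/(32·0.0325·263) = 0.2051 m/s.
Check: Re = ρVD/μ = 899·0.2051·0.196/0.0325 = 1112 < 2300, so the laminar assumption holds.
Q = V·A = 0.2051·(π/4·0.196²) = 0.006187 m³/s = 22.3 m³/h.

Q ≈ 22.3 m³/h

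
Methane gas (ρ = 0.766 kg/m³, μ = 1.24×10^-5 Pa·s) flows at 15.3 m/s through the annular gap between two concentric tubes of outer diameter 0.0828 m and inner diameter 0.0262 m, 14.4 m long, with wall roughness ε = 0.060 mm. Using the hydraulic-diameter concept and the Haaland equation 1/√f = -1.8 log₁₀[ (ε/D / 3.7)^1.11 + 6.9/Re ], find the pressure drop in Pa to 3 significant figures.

Hydraulic diameter D_h = 4A/P = D_o - D_i = 0.0828 - 0.0262 = 0.0566 m.
Re = ρVD_h/μ = 0.766·15.3·0.0566/1.24e-05 = 5.35e+04.
ε/D_h = 6e-05/0.0566 = 0.00106; Haaland gives 1/√f = -1.8 log₁₀[0.000117+0.000129] = 6.497, so f = 0.02369.
ΔP = f(L/D_h)(ρV²/2) = 0.02369·14.4/0.0566·89.66 = 540.4 Pa.

ΔP ≈ 540 Pa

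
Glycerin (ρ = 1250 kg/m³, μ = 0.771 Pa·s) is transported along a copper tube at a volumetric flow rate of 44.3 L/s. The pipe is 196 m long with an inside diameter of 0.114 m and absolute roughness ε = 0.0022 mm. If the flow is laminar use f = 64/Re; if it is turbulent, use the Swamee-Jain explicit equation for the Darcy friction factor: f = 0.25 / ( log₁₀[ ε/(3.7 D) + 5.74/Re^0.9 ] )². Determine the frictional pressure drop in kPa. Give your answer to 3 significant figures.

Q = 44.3 L/s = 44.3/1000 = 0.0443 m³/s.
Cross-sectional area A = πD²/4 = π(0.114)²/4 = 0.01021 m²; mean velocity V = Q/A = 0.0443/0.01021 = 4.34 m/s.
Reynolds number Re = ρVD/μ = 1250 · 4.34 · 0.114 / 0.771 = 802.2.
Re < 2300 → laminar flow, so f = 64/Re = 64/802.2 = 0.07978 (the turbulent correlation is not needed).
Darcy-Weisbach: ΔP = f(L/D)(ρV²/2) = 0.07978·(196/0.114)·(1250·4.34²/2) = 0.07978·1719·1.177e+04 = 1.615e+06 Pa.
ΔP = 1.615e+06 Pa = 1610 kPa.

ΔP ≈ 1610 kPa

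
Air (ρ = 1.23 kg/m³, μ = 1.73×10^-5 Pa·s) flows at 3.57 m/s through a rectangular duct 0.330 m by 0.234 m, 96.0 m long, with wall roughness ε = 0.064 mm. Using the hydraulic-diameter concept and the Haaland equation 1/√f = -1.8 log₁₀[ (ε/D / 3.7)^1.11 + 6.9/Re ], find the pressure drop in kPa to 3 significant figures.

Hydraulic diameter D_h = 4A/P = 4·(0.33·0.234)/(2·(0.33+0.234)) = 0.3089/1.128 = 0.2738 m.
Re = ρVD_h/μ = 1.23·3.57·0.2738/1.73e-05 = 6.95e+04.
ε/D_h = 6.4e-05/0.2738 = 0.000234; Haaland gives 1/√f = -1.8 log₁₀[2.18e-05+9.93e-05] = 7.05, so f = 0.02012.
ΔP = f(L/D_h)(ρV²/2) = 0.02012·96/0.2738·7.838 = 55.28 Pa.
ΔP = 0.0553 kPa.

ΔP ≈ 0.0553 kPa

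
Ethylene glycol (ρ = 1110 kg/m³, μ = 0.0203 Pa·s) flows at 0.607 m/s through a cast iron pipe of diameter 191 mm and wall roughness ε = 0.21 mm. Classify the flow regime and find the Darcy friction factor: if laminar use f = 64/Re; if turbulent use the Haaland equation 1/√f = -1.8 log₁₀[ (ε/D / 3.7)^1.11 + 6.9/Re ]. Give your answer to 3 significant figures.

f ≈ 0.0363

Re = ρVD/μ = 1110·0.607·0.191/0.0203 = 6339.
Re > 4000 → turbulent. ε/D = 0.00021/0.191 = 0.0011; Haaland: 1/√f = -1.8 log₁₀[0.000122 + 0.00109] = 5.251, so f = 0.03627.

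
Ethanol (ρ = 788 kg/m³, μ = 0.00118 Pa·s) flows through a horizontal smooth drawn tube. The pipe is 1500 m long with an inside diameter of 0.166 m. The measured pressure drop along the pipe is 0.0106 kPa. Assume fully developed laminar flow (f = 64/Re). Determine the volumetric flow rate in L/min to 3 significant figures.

For laminar flow, f = 64/Re with Re = ρVD/μ, so Darcy-Weisbach reduces to ΔP = 32μLV/D². Solving for V: V = ΔP·D²/(32μL) = 10.6·(0.166)²/(32·0.00118·1500) = 0.005157 m/s.
Check: Re = ρVD/μ = 788·0.005157·0.166/0.00118 = 571.7 < 2300, so the laminar assumption holds.
Q = V·A = 0.005157·(π/4·0.166²) = 0.0001116 m³/s = 6.70 L/min.

Q ≈ 6.70 L/min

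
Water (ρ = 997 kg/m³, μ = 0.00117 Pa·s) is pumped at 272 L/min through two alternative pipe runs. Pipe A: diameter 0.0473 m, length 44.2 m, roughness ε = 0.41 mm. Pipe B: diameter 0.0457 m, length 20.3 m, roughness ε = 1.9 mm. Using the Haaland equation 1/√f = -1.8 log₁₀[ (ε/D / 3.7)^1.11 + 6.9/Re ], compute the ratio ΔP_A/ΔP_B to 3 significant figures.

Pipe A: V = Q/A = 0.004533/0.001757 = 2.58 m/s; Re = 1.04e+05; ε/D = 0.00867; Haaland → f = 0.03679; ΔP_A = f(L/D)(ρV²/2) = 1.141e+05 Pa.
Pipe B: V = Q/A = 0.004533/0.00164 = 2.764 m/s; Re = 1.076e+05; ε/D = 0.0416; Haaland → f = 0.06617; ΔP_B = f(L/D)(ρV²/2) = 1.119e+05 Pa.
ΔP_A/ΔP_B = 1.141e+05/1.119e+05 = 1.02.

ΔP_A/ΔP_B ≈ 1.02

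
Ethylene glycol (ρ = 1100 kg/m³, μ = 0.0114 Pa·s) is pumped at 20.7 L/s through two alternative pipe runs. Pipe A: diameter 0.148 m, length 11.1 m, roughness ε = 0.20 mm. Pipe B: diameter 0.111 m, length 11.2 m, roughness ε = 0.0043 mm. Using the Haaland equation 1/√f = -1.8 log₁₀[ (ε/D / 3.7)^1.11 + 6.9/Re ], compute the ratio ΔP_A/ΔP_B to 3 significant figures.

Pipe A: V = Q/A = 0.0207/0.0172 = 1.203 m/s; Re = 1.718e+04; ε/D = 0.00135; Haaland → f = 0.02911; ΔP_A = f(L/D)(ρV²/2) = 1739 Pa.
Pipe B: V = Q/A = 0.0207/0.009677 = 2.139 m/s; Re = 2.291e+04; ε/D = 3.87e-05; Haaland → f = 0.02495; ΔP_B = f(L/D)(ρV²/2) = 6337 Pa.
ΔP_A/ΔP_B = 1739/6337 = 0.274.

ΔP_A/ΔP_B ≈ 0.274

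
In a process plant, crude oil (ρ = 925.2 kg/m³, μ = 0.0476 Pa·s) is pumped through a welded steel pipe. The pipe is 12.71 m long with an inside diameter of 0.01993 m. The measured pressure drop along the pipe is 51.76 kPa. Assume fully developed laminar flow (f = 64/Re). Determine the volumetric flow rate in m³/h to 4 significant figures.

Q ≈ 1.193 m³/h

For laminar flow, f = 64/Re with Re = ρVD/μ, so Darcy-Weisbach reduces to ΔP = 32μLV/D². Solving for V: V = ΔP·D²/(32μL) = 5.176e+04·(0.01993)²/(32·0.0476·12.71) = 1.062 m/s.
Check: Re = ρVD/μ = 925.2·1.062·0.01993/0.0476 = 411.4 < 2300, so the laminar assumption holds.
Q = V·A = 1.062·(π/4·0.01993²) = 0.0003313 m³/s = 1.193 m³/h.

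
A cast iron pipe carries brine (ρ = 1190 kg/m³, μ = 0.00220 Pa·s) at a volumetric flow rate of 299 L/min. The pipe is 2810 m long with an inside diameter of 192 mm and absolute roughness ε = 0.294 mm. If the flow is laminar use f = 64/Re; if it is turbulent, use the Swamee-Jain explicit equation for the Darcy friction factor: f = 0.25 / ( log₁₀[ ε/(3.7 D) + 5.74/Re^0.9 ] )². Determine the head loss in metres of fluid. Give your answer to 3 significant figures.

h_f ≈ 0.658 m

Q = 299 L/min = 299/60000 = 0.004983 m³/s.
Cross-sectional area A = πD²/4 = π(0.192)²/4 = 0.02895 m²; mean velocity V = Q/A = 0.004983/0.02895 = 0.1721 m/s.
Reynolds number Re = ρVD/μ = 1190 · 0.1721 · 0.192 / 0.0022 = 1.788e+04.
Re > 4000 → turbulent. Relative roughness ε/D = 0.000294/0.192 = 0.00153. Swamee-Jain: f = 0.25/(log₁₀[0.00153/3.7 + 5.74/1.788e+04^0.9])² = 0.25/(log₁₀[0.000414 + 0.000855])² = 0.25/(-2.897)² = 0.0298.
Darcy-Weisbach: ΔP = f(L/D)(ρV²/2) = 0.0298·(2810/0.192)·(1190·0.1721²/2) = 0.0298·1.464e+04·17.63 = 7686 Pa.
Head loss h_f = ΔP/(ρg) = 7686/(1190·9.81) = 0.658 m.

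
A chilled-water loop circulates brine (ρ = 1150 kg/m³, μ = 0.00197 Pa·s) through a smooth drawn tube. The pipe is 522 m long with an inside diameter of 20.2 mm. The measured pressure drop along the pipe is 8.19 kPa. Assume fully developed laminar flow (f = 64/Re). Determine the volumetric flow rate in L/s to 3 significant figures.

Q ≈ 0.0325 L/s

For laminar flow, f = 64/Re with Re = ρVD/μ, so Darcy-Weisbach reduces to ΔP = 32μLV/D². Solving for V: V = ΔP·D²/(32μL) = 8190·(0.0202)²/(32·0.00197·522) = 0.1016 m/s.
Check: Re = ρVD/μ = 1150·0.1016·0.0202/0.00197 = 1198 < 2300, so the laminar assumption holds.
Q = V·A = 0.1016·(π/4·0.0202²) = 3.255e-05 m³/s = 0.0325 L/s.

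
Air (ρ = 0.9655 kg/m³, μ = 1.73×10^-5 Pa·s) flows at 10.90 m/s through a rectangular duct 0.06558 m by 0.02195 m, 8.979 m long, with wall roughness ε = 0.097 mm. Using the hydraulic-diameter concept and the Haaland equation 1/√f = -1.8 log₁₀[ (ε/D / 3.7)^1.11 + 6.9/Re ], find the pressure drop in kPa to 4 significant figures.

ΔP ≈ 0.4871 kPa

Hydraulic diameter D_h = 4A/P = 4·(0.06558·0.02195)/(2·(0.06558+0.02195)) = 0.005758/0.1751 = 0.03289 m.
Re = ρVD_h/μ = 0.9655·10.9·0.03289/1.73e-05 = 2.001e+04.
ε/D_h = 9.7e-05/0.03289 = 0.00295; Haaland gives 1/√f = -1.8 log₁₀[0.000364+0.000345] = 5.669, so f = 0.03111.
ΔP = f(L/D_h)(ρV²/2) = 0.03111·8.979/0.03289·57.36 = 487.1 Pa.
ΔP = 0.4871 kPa.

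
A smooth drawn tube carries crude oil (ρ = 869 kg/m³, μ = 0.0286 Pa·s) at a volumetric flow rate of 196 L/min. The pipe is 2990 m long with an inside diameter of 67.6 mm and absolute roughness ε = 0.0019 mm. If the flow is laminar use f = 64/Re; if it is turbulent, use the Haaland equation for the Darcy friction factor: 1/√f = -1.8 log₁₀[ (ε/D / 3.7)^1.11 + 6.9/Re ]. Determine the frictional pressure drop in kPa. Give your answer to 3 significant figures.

ΔP ≈ 545 kPa

Q = 196 L/min = 196/60000 = 0.003267 m³/s.
Cross-sectional area A = πD²/4 = π(0.0676)²/4 = 0.003589 m²; mean velocity V = Q/A = 0.003267/0.003589 = 0.9102 m/s.
Reynolds number Re = ρVD/μ = 869 · 0.9102 · 0.0676 / 0.0286 = 1869.
Re < 2300 → laminar flow, so f = 64/Re = 64/1869 = 0.03423 (the turbulent correlation is not needed).
Darcy-Weisbach: ΔP = f(L/D)(ρV²/2) = 0.03423·(2990/0.0676)·(869·0.9102²/2) = 0.03423·4.423e+04·359.9 = 5.45e+05 Pa.
ΔP = 5.45e+05 Pa = 545 kPa.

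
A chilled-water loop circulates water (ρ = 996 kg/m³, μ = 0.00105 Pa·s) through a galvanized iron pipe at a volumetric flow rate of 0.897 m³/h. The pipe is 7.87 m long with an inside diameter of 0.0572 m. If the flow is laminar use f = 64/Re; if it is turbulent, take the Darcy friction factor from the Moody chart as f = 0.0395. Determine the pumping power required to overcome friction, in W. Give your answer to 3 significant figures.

P ≈ 0.00634 W

Q = 0.897 m³/h = 0.897/3600 = 0.0002492 m³/s.
Cross-sectional area A = πD²/4 = π(0.0572)²/4 = 0.00257 m²; mean velocity V = Q/A = 0.0002492/0.00257 = 0.09696 m/s.
Reynolds number Re = ρVD/μ = 996 · 0.09696 · 0.0572 / 0.00105 = 5261.
Re > 4000 → turbulent; use the Moody-chart value f = 0.0395.
Darcy-Weisbach: ΔP = f(L/D)(ρV²/2) = 0.0395·(7.87/0.0572)·(996·0.09696²/2) = 0.0395·137.6·4.682 = 25.45 Pa.
Pumping power P = QΔP = 0.0002492·25.45 = 0.006340 W = 0.00634 W.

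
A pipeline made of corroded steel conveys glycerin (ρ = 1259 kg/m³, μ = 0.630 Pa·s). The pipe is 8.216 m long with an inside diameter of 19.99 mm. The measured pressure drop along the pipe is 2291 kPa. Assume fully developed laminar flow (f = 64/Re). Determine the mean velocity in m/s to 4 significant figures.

V ≈ 5.527 m/s

For laminar flow, f = 64/Re with Re = ρVD/μ, so Darcy-Weisbach reduces to ΔP = 32μLV/D². Solving for V: V = ΔP·D²/(32μL) = 2.291e+06·(0.01999)²/(32·0.63·8.216) = 5.527 m/s.
Check: Re = ρVD/μ = 1259·5.527·0.01999/0.63 = 220.8 < 2300, so the laminar assumption holds.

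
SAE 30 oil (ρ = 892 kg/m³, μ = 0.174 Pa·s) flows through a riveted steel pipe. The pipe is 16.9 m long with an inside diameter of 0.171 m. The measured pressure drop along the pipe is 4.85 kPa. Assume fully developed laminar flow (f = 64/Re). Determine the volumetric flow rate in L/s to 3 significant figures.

For laminar flow, f = 64/Re with Re = ρVD/μ, so Darcy-Weisbach reduces to ΔP = 32μLV/D². Solving for V: V = ΔP·D²/(32μL) = 4850·(0.171)²/(32·0.174·16.9) = 1.507 m/s.
Check: Re = ρVD/μ = 892·1.507·0.171/0.174 = 1321 < 2300, so the laminar assumption holds.
Q = V·A = 1.507·(π/4·0.171²) = 0.03461 m³/s = 34.6 L/s.

Q ≈ 34.6 L/s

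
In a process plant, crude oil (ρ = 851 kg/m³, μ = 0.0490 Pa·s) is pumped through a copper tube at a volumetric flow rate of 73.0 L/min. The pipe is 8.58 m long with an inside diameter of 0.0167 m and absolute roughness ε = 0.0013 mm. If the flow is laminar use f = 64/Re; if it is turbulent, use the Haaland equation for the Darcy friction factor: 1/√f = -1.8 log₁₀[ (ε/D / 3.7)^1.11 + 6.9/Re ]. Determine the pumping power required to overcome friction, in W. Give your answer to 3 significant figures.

P ≈ 326 W

Q = 73.0 L/min = 73.0/60000 = 0.001217 m³/s.
Cross-sectional area A = πD²/4 = π(0.0167)²/4 = 0.000219 m²; mean velocity V = Q/A = 0.001217/0.000219 = 5.555 m/s.
Reynolds number Re = ρVD/μ = 851 · 5.555 · 0.0167 / 0.049 = 1611.
Re < 2300 → laminar flow, so f = 64/Re = 64/1611 = 0.03973 (the turbulent correlation is not needed).
Darcy-Weisbach: ΔP = f(L/D)(ρV²/2) = 0.03973·(8.58/0.0167)·(851·5.555²/2) = 0.03973·513.8·1.313e+04 = 2.679e+05 Pa.
Pumping power P = QΔP = 0.001217·2.679e+05 = 326.0 W = 326 W.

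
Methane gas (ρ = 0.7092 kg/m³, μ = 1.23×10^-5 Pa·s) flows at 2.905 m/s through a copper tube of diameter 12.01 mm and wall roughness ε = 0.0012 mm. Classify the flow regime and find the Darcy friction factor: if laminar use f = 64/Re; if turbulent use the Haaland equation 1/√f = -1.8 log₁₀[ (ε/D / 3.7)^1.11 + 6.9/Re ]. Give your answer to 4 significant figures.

f ≈ 0.03181

Re = ρVD/μ = 0.7092·2.905·0.01201/1.23e-05 = 2012.
Re < 2300 → laminar, so f = 64/Re = 0.03181 (roughness is irrelevant in laminar flow).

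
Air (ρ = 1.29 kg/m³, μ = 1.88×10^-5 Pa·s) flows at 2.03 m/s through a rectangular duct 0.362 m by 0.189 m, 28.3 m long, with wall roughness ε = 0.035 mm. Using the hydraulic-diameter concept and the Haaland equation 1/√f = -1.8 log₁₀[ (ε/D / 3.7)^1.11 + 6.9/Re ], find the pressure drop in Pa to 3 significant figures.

ΔP ≈ 6.93 Pa

Hydraulic diameter D_h = 4A/P = 4·(0.362·0.189)/(2·(0.362+0.189)) = 0.2737/1.102 = 0.2483 m.
Re = ρVD_h/μ = 1.29·2.03·0.2483/1.88e-05 = 3.459e+04.
ε/D_h = 3.5e-05/0.2483 = 0.000141; Haaland gives 1/√f = -1.8 log₁₀[1.24e-05+0.000199] = 6.613, so f = 0.02287.
ΔP = f(L/D_h)(ρV²/2) = 0.02287·28.3/0.2483·2.658 = 6.926 Pa.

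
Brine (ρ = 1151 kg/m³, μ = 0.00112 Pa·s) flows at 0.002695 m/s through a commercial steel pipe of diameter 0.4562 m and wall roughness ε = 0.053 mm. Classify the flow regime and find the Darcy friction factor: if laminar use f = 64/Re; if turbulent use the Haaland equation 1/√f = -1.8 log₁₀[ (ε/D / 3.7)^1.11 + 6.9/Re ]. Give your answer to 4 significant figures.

Re = ρVD/μ = 1151·0.002695·0.4562/0.00112 = 1263.
Re < 2300 → laminar, so f = 64/Re = 0.05065 (roughness is irrelevant in laminar flow).

f ≈ 0.05065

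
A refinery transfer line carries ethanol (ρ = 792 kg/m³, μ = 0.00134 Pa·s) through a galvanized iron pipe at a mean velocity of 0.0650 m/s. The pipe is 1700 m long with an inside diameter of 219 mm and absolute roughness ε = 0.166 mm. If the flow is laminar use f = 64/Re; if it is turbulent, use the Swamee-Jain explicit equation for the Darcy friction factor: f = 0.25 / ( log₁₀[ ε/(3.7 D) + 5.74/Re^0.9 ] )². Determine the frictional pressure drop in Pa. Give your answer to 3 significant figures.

ΔP ≈ 438 Pa

Reynolds number Re = ρVD/μ = 792 · 0.065 · 0.219 / 0.00134 = 8414.
Re > 4000 → turbulent. Relative roughness ε/D = 0.000166/0.219 = 0.000758. Swamee-Jain: f = 0.25/(log₁₀[0.000758/3.7 + 5.74/8414^0.9])² = 0.25/(log₁₀[0.000205 + 0.00168])² = 0.25/(-2.724)² = 0.0337.
Darcy-Weisbach: ΔP = f(L/D)(ρV²/2) = 0.0337·(1700/0.219)·(792·0.065²/2) = 0.0337·7763·1.673 = 437.7 Pa.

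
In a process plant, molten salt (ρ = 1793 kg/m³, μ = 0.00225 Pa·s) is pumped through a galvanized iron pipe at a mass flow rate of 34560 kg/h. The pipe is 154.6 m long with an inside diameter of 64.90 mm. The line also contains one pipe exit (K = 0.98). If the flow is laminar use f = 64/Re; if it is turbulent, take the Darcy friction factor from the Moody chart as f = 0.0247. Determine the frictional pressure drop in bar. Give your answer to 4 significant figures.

ΔP ≈ 1.405 bar

ṁ = 34560 kg/h = 34560/3600 = 9.6 kg/s.
A = πD²/4 = π(0.0649)²/4 = 0.003308 m²; mean velocity V = ṁ/(ρA) = 9.6/(1793 · 0.003308) = 1.618 m/s.
Reynolds number Re = ρVD/μ = 1793 · 1.618 · 0.0649 / 0.00225 = 8.371e+04.
Re > 4000 → turbulent; use the Moody-chart value f = 0.0247.
Total minor-loss coefficient ΣK = 1·0.98 = 0.98.
ΔP = [f·L/D + ΣK]·(ρV²/2) = [0.0247·154.6/0.0649 + 0.98]·(1793·1.618²/2) = [58.84 + 0.98]·2348 = 1.405e+05 Pa.
ΔP = 1.405e+05 Pa = 1.405 bar.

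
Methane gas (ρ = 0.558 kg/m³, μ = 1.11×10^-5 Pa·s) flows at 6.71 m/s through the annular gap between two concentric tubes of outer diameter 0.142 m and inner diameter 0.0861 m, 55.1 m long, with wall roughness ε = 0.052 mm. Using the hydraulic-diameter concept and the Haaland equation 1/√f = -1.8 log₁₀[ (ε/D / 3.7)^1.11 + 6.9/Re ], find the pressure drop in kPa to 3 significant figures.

ΔP ≈ 0.344 kPa

Hydraulic diameter D_h = 4A/P = D_o - D_i = 0.142 - 0.0861 = 0.0559 m.
Re = ρVD_h/μ = 0.558·6.71·0.0559/1.11e-05 = 1.886e+04.
ε/D_h = 5.2e-05/0.0559 = 0.00093; Haaland gives 1/√f = -1.8 log₁₀[0.000101+0.000366] = 5.995, so f = 0.02782.
ΔP = f(L/D_h)(ρV²/2) = 0.02782·55.1/0.0559·12.56 = 344.5 Pa.
ΔP = 0.344 kPa.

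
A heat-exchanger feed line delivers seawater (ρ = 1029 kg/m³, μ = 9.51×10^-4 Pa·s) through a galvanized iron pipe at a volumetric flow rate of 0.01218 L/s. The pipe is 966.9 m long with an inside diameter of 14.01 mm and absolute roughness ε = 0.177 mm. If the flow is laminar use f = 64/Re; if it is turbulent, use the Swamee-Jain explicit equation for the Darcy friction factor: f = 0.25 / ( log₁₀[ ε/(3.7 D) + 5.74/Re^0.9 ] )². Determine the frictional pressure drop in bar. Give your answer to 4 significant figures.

ΔP ≈ 0.1184 bar

Q = 0.01218 L/s = 0.01218/1000 = 1.218e-05 m³/s.
Cross-sectional area A = πD²/4 = π(0.01401)²/4 = 0.0001542 m²; mean velocity V = Q/A = 1.218e-05/0.0001542 = 0.07901 m/s.
Reynolds number Re = ρVD/μ = 1029 · 0.07901 · 0.01401 / 0.000951 = 1198.
Re < 2300 → laminar flow, so f = 64/Re = 64/1198 = 0.05344 (the turbulent correlation is not needed).
Darcy-Weisbach: ΔP = f(L/D)(ρV²/2) = 0.05344·(966.9/0.01401)·(1029·0.07901²/2) = 0.05344·6.901e+04·3.212 = 1.184e+04 Pa.
ΔP = 1.184e+04 Pa = 0.1184 bar.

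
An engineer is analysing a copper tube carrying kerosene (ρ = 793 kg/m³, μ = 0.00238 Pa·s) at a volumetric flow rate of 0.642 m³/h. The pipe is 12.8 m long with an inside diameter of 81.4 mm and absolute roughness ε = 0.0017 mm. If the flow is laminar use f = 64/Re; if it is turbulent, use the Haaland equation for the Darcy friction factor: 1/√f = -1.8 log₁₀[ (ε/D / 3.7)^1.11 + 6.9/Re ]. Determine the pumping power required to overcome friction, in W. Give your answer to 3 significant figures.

Q = 0.642 m³/h = 0.642/3600 = 0.0001783 m³/s.
Cross-sectional area A = πD²/4 = π(0.0814)²/4 = 0.005204 m²; mean velocity V = Q/A = 0.0001783/0.005204 = 0.03427 m/s.
Reynolds number Re = ρVD/μ = 793 · 0.03427 · 0.0814 / 0.00238 = 929.4.
Re < 2300 → laminar flow, so f = 64/Re = 64/929.4 = 0.06886 (the turbulent correlation is not needed).
Darcy-Weisbach: ΔP = f(L/D)(ρV²/2) = 0.06886·(12.8/0.0814)·(793·0.03427²/2) = 0.06886·157.2·0.4656 = 5.042 Pa.
Pumping power P = QΔP = 0.0001783·5.042 = 8.991×10^-4 W = 8.99×10^-4 W.

P ≈ 8.99×10^-4 W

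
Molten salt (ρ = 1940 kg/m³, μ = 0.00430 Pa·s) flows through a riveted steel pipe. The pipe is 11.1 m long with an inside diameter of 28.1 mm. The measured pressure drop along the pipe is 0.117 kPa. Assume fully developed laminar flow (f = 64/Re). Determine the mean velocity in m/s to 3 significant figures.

For laminar flow, f = 64/Re with Re = ρVD/μ, so Darcy-Weisbach reduces to ΔP = 32μLV/D². Solving for V: V = ΔP·D²/(32μL) = 117·(0.0281)²/(32·0.0043·11.1) = 0.06049 m/s.
Check: Re = ρVD/μ = 1940·0.06049·0.0281/0.0043 = 766.8 < 2300, so the laminar assumption holds.

V ≈ 0.0605 m/s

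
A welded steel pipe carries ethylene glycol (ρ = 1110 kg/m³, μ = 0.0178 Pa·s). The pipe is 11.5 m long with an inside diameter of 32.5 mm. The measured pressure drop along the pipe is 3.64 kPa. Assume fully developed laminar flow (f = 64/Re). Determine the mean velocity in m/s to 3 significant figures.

For laminar flow, f = 64/Re with Re = ρVD/μ, so Darcy-Weisbach reduces to ΔP = 32μLV/D². Solving for V: V = ΔP·D²/(32μL) = 3640·(0.0325)²/(32·0.0178·11.5) = 0.5869 m/s.
Check: Re = ρVD/μ = 1110·0.5869·0.0325/0.0178 = 1190 < 2300, so the laminar assumption holds.

V ≈ 0.587 m/s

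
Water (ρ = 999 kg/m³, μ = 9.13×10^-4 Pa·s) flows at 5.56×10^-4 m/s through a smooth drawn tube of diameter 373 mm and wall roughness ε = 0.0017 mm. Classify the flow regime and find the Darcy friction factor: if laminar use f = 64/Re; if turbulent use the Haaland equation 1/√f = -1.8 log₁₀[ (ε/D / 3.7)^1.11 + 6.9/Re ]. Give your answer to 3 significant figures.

f ≈ 0.282

Re = ρVD/μ = 999·0.000556·0.373/0.000913 = 226.9.
Re < 2300 → laminar, so f = 64/Re = 0.282 (roughness is irrelevant in laminar flow).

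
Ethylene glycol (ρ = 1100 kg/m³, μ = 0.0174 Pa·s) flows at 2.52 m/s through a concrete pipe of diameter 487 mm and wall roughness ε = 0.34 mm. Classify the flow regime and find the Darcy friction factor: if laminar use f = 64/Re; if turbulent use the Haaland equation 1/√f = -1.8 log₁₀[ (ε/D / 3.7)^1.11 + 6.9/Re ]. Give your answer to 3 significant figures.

Re = ρVD/μ = 1100·2.52·0.487/0.0174 = 7.758e+04.
Re > 4000 → turbulent. ε/D = 0.00034/0.487 = 0.000698; Haaland: 1/√f = -1.8 log₁₀[7.35e-05 + 8.89e-05] = 6.821, so f = 0.02149.

f ≈ 0.0215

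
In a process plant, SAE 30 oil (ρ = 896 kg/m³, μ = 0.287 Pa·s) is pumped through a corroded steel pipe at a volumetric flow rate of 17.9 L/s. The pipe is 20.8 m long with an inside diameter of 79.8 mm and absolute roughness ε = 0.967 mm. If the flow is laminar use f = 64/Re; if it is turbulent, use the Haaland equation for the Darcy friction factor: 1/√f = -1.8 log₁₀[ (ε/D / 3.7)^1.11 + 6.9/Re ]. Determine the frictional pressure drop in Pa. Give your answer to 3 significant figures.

ΔP ≈ 107000 Pa

Q = 17.9 L/s = 17.9/1000 = 0.0179 m³/s.
Cross-sectional area A = πD²/4 = π(0.0798)²/4 = 0.005001 m²; mean velocity V = Q/A = 0.0179/0.005001 = 3.579 m/s.
Reynolds number Re = ρVD/μ = 896 · 3.579 · 0.0798 / 0.287 = 891.6.
Re < 2300 → laminar flow, so f = 64/Re = 64/891.6 = 0.07178 (the turbulent correlation is not needed).
Darcy-Weisbach: ΔP = f(L/D)(ρV²/2) = 0.07178·(20.8/0.0798)·(896·3.579²/2) = 0.07178·260.7·5738 = 1.074e+05 Pa.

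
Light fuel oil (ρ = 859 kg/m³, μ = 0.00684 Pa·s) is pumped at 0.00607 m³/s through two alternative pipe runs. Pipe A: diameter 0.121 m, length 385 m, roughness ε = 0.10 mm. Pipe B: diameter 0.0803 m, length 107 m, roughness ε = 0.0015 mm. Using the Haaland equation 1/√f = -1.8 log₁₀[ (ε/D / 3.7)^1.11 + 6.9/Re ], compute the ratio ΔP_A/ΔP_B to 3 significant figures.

Pipe A: V = Q/A = 0.00607/0.0115 = 0.5279 m/s; Re = 8021; ε/D = 0.000826; Haaland → f = 0.03378; ΔP_A = f(L/D)(ρV²/2) = 1.286e+04 Pa.
Pipe B: V = Q/A = 0.00607/0.005064 = 1.199 m/s; Re = 1.209e+04; ε/D = 1.87e-05; Haaland → f = 0.02936; ΔP_B = f(L/D)(ρV²/2) = 2.414e+04 Pa.
ΔP_A/ΔP_B = 1.286e+04/2.414e+04 = 0.533.

ΔP_A/ΔP_B ≈ 0.533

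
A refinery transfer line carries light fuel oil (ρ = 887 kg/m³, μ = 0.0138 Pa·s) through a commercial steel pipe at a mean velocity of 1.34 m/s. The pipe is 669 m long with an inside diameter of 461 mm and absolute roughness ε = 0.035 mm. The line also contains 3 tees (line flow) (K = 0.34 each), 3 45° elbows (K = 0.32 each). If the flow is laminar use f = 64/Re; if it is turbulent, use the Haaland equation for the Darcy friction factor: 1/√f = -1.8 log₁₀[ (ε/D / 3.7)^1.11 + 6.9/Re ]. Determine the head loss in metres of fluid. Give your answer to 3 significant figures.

Reynolds number Re = ρVD/μ = 887 · 1.34 · 0.461 / 0.0138 = 3.971e+04.
Re > 4000 → turbulent. Relative roughness ε/D = 3.5e-05/0.461 = 7.59e-05. Haaland: 1/√f = -1.8 log₁₀[(7.59e-05/3.7)^1.11 + 6.9/3.971e+04] = -1.8 log₁₀[6.26e-06 + 0.000174] = 6.74, so f = 0.02201.
Total minor-loss coefficient ΣK = 3·0.34 + 3·0.32 = 1.98.
ΔP = [f·L/D + ΣK]·(ρV²/2) = [0.02201·669/0.461 + 1.98]·(887·1.34²/2) = [31.94 + 1.98]·796.3 = 2.701e+04 Pa.
Head loss h_f = ΔP/(ρg) = 2.701e+04/(887·9.81) = 3.10 m.

h_f ≈ 3.10 m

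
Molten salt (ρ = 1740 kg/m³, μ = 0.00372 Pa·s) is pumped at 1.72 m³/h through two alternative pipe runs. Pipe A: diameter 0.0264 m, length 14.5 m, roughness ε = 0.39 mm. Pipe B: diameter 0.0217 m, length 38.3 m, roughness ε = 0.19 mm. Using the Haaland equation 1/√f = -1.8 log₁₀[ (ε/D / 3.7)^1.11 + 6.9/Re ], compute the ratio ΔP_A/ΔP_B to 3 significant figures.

ΔP_A/ΔP_B ≈ 0.166

Pipe A: V = Q/A = 0.0004778/0.0005474 = 0.8728 m/s; Re = 1.078e+04; ε/D = 0.0148; Haaland → f = 0.04745; ΔP_A = f(L/D)(ρV²/2) = 1.727e+04 Pa.
Pipe B: V = Q/A = 0.0004778/0.0003698 = 1.292 m/s; Re = 1.311e+04; ε/D = 0.00876; Haaland → f = 0.04056; ΔP_B = f(L/D)(ρV²/2) = 1.039e+05 Pa.
ΔP_A/ΔP_B = 1.727e+04/1.039e+05 = 0.166.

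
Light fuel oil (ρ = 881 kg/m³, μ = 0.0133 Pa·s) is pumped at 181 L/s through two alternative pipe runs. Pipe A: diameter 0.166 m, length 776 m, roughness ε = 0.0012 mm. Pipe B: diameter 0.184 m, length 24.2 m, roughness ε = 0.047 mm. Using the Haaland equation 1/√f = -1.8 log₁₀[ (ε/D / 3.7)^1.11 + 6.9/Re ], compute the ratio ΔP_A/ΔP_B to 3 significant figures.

ΔP_A/ΔP_B ≈ 49.8

Pipe A: V = Q/A = 0.181/0.02164 = 8.363 m/s; Re = 9.196e+04; ε/D = 7.23e-06; Haaland → f = 0.01816; ΔP_A = f(L/D)(ρV²/2) = 2.616e+06 Pa.
Pipe B: V = Q/A = 0.181/0.02659 = 6.807 m/s; Re = 8.297e+04; ε/D = 0.000255; Haaland → f = 0.01959; ΔP_B = f(L/D)(ρV²/2) = 5.258e+04 Pa.
ΔP_A/ΔP_B = 2.616e+06/5.258e+04 = 49.8.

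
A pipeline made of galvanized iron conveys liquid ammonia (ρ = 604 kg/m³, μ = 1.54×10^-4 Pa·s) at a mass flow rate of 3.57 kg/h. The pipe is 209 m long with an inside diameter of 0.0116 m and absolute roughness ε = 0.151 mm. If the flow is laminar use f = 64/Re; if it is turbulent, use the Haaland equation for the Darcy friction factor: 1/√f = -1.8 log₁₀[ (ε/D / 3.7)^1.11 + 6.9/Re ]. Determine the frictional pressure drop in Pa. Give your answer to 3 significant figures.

ṁ = 3.57 kg/h = 3.57/3600 = 0.0009917 kg/s.
A = πD²/4 = π(0.0116)²/4 = 0.0001057 m²; mean velocity V = ṁ/(ρA) = 0.0009917/(604 · 0.0001057) = 0.01554 m/s.
Reynolds number Re = ρVD/μ = 604 · 0.01554 · 0.0116 / 0.000154 = 706.8.
Re < 2300 → laminar flow, so f = 64/Re = 64/706.8 = 0.09055 (the turbulent correlation is not needed).
Darcy-Weisbach: ΔP = f(L/D)(ρV²/2) = 0.09055·(209/0.0116)·(604·0.01554²/2) = 0.09055·1.802e+04·0.07289 = 118.9 Pa.

ΔP ≈ 119 Pa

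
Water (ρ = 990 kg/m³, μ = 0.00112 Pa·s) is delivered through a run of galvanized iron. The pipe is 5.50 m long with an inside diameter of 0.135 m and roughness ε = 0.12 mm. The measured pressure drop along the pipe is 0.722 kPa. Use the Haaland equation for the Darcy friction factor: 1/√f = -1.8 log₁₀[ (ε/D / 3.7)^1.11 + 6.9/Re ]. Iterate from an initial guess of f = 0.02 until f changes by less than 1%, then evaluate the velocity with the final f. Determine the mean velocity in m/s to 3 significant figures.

V ≈ 1.31 m/s

Rearranging Darcy-Weisbach: V = √(2·ΔP·D/(f·L·ρ)). With ε/D = 0.00012/0.135 = 0.000889, iterate starting from f = 0.02:
  f = 0.02 → V = √(2·722·0.135/(0.02·5.5·990)) = 1.338 m/s; Re = ρVD/μ = 1.597e+05; f → 0.02076
  f = 0.02076 → V = 1.313 m/s; Re = 1.567e+05; f → 0.02078
Converged (Δf/f < 1%). With the final f = 0.02078: V = √(2·722·0.135/(0.02078·5.5·990)) = 1.312 m/s.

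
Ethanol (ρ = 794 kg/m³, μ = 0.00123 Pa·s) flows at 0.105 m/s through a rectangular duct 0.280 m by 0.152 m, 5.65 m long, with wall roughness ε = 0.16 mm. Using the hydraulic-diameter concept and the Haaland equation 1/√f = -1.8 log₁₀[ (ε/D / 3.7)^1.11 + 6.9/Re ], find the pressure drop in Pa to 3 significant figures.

Hydraulic diameter D_h = 4A/P = 4·(0.28·0.152)/(2·(0.28+0.152)) = 0.1702/0.864 = 0.197 m.
Re = ρVD_h/μ = 794·0.105·0.197/0.00123 = 1.336e+04.
ε/D_h = 0.00016/0.197 = 0.000812; Haaland gives 1/√f = -1.8 log₁₀[8.69e-05+0.000517] = 5.795, so f = 0.02978.
ΔP = f(L/D_h)(ρV²/2) = 0.02978·5.65/0.197·4.377 = 3.738 Pa.

ΔP ≈ 3.74 Pa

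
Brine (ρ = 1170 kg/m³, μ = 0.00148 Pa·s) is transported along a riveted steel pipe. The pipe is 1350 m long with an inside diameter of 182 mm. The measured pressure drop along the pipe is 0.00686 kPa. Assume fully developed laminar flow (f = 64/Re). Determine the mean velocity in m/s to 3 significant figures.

For laminar flow, f = 64/Re with Re = ρVD/μ, so Darcy-Weisbach reduces to ΔP = 32μLV/D². Solving for V: V = ΔP·D²/(32μL) = 6.86·(0.182)²/(32·0.00148·1350) = 0.003554 m/s.
Check: Re = ρVD/μ = 1170·0.003554·0.182/0.00148 = 511.3 < 2300, so the laminar assumption holds.

V ≈ 0.00355 m/s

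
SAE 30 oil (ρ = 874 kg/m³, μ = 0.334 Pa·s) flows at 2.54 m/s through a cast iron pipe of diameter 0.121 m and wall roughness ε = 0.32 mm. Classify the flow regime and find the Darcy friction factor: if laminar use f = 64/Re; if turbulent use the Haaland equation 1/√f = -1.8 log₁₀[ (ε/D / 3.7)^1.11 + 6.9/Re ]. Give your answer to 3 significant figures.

Re = ρVD/μ = 874·2.54·0.121/0.334 = 804.2.
Re < 2300 → laminar, so f = 64/Re = 0.07958 (roughness is irrelevant in laminar flow).

f ≈ 0.0796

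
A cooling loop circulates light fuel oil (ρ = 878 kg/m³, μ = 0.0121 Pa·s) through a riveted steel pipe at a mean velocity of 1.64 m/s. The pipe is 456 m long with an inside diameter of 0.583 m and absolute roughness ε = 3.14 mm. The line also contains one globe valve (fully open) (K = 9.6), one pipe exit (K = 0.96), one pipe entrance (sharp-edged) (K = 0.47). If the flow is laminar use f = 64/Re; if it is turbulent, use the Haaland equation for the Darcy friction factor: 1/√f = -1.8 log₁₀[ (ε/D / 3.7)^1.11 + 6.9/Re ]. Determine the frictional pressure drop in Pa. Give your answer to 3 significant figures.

Reynolds number Re = ρVD/μ = 878 · 1.64 · 0.583 / 0.0121 = 6.938e+04.
Re > 4000 → turbulent. Relative roughness ε/D = 0.00314/0.583 = 0.00539. Haaland: 1/√f = -1.8 log₁₀[(0.00539/3.7)^1.11 + 6.9/6.938e+04] = -1.8 log₁₀[0.00071 + 9.95e-05] = 5.566, so f = 0.03228.
Total minor-loss coefficient ΣK = 1·9.6 + 1·0.96 + 1·0.47 = 11.
ΔP = [f·L/D + ΣK]·(ρV²/2) = [0.03228·456/0.583 + 11]·(878·1.64²/2) = [25.25 + 11]·1181 = 4.284e+04 Pa.

ΔP ≈ 42800 Pa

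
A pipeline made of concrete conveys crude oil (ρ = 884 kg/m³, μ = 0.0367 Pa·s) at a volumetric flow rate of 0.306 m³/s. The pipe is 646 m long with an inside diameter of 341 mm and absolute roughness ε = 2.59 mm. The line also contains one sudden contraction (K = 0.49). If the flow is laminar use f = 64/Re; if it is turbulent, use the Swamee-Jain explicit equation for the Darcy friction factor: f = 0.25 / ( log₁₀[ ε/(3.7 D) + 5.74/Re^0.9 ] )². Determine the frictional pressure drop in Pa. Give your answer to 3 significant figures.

ΔP ≈ 356000 Pa

Cross-sectional area A = πD²/4 = π(0.341)²/4 = 0.09133 m²; mean velocity V = Q/A = 0.306/0.09133 = 3.351 m/s.
Reynolds number Re = ρVD/μ = 884 · 3.351 · 0.341 / 0.0367 = 2.752e+04.
Re > 4000 → turbulent. Relative roughness ε/D = 0.00259/0.341 = 0.0076. Swamee-Jain: f = 0.25/(log₁₀[0.0076/3.7 + 5.74/2.752e+04^0.9])² = 0.25/(log₁₀[0.00205 + 0.00058])² = 0.25/(-2.58)² = 0.03757.
Total minor-loss coefficient ΣK = 1·0.49 = 0.49.
ΔP = [f·L/D + ΣK]·(ρV²/2) = [0.03757·646/0.341 + 0.49]·(884·3.351²/2) = [71.17 + 0.49]·4962 = 3.556e+05 Pa.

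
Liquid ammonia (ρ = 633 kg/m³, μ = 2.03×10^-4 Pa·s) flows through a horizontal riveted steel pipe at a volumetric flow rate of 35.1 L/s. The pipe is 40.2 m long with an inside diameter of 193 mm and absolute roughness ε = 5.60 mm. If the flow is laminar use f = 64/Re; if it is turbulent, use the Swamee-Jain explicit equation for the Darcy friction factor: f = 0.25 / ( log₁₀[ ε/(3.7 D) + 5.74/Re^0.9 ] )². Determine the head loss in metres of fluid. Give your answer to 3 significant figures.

h_f ≈ 0.863 m

Q = 35.1 L/s = 35.1/1000 = 0.0351 m³/s.
Cross-sectional area A = πD²/4 = π(0.193)²/4 = 0.02926 m²; mean velocity V = Q/A = 0.0351/0.02926 = 1.2 m/s.
Reynolds number Re = ρVD/μ = 633 · 1.2 · 0.193 / 0.000203 = 7.221e+05.
Re > 4000 → turbulent. Relative roughness ε/D = 0.0056/0.193 = 0.029. Swamee-Jain: f = 0.25/(log₁₀[0.029/3.7 + 5.74/7.221e+05^0.9])² = 0.25/(log₁₀[0.00784 + 3.06e-05])² = 0.25/(-2.104)² = 0.05648.
Darcy-Weisbach: ΔP = f(L/D)(ρV²/2) = 0.05648·(40.2/0.193)·(633·1.2²/2) = 0.05648·208.3·455.6 = 5360 Pa.
Head loss h_f = ΔP/(ρg) = 5360/(633·9.81) = 0.863 m.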